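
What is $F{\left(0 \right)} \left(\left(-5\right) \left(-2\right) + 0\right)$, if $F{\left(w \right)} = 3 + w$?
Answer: $30$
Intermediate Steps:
$F{\left(0 \right)} \left(\left(-5\right) \left(-2\right) + 0\right) = \left(3 + 0\right) \left(\left(-5\right) \left(-2\right) + 0\right) = 3 \left(10 + 0\right) = 3 \cdot 10 = 30$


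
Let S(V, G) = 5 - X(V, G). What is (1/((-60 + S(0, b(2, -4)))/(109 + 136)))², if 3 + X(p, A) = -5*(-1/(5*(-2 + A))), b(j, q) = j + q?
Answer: 960400/42849 ≈ 22.414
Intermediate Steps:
X(p, A) = -3 - 5/(10 - 5*A) (X(p, A) = -3 - 5*(-1/(5*(-2 + A))) = -3 - 5/(10 - 5*A))
S(V, G) = 5 - (7 - 3*G)/(-2 + G)
(1/((-60 + S(0, b(2, -4)))/(109 + 136)))² = (1/((-60 + (-17 + 8*(2 - 4))/(-2 + (2 - 4)))/(109 + 136)))² = (1/((-60 + (-17 + 8*(-2))/(-2 - 2))/245))² = (1/((-60 + (-17 - 16)/(-4))*(1/245)))² = (1/((-60 - ¼*(-33))*(1/245)))² = (1/((-60 + 33/4)*(1/245)))² = (1/(-207/4*1/245))² = (1/(-207/980))² = (-980/207)² = 960400/42849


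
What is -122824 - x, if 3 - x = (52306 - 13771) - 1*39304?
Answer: -123596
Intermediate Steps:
x = 772 (x = 3 - ((52306 - 13771) - 1*39304) = 3 - (38535 - 39304) = 3 - 1*(-769) = 3 + 769 = 772)
-122824 - x = -122824 - 1*772 = -122824 - 772 = -123596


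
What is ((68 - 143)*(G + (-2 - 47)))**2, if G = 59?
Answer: 562500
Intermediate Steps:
((68 - 143)*(G + (-2 - 47)))**2 = ((68 - 143)*(59 + (-2 - 47)))**2 = (-75*(59 - 49))**2 = (-75*10)**2 = (-750)**2 = 562500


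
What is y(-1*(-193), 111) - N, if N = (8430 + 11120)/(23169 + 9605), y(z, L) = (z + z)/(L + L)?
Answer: 2077666/1818957 ≈ 1.1422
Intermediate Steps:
y(z, L) = z/L (y(z, L) = (2*z)/((2*L)) = (2*z)*(1/(2*L)) = z/L)
N = 9775/16387 (N = 19550/32774 = 19550*(1/32774) = 9775/16387 ≈ 0.59651)
y(-1*(-193), 111) - N = -1*(-193)/111 - 1*9775/16387 = 193*(1/111) - 9775/16387 = 193/111 - 9775/16387 = 2077666/1818957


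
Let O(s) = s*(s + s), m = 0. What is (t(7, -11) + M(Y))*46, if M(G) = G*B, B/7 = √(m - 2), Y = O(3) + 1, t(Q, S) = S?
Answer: -506 + 6118*I*√2 ≈ -506.0 + 8652.2*I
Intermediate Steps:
O(s) = 2*s² (O(s) = s*(2*s) = 2*s²)
Y = 19 (Y = 2*3² + 1 = 2*9 + 1 = 18 + 1 = 19)
B = 7*I*√2 (B = 7*√(0 - 2) = 7*√(-2) = 7*(I*√2) = 7*I*√2 ≈ 9.8995*I)
M(G) = 7*I*G*√2 (M(G) = G*(7*I*√2) = 7*I*G*√2)
(t(7, -11) + M(Y))*46 = (-11 + 7*I*19*√2)*46 = (-11 + 133*I*√2)*46 = -506 + 6118*I*√2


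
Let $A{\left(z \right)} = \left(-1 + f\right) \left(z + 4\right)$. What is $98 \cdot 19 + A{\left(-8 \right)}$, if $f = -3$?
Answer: $1878$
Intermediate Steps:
$A{\left(z \right)} = -16 - 4 z$ ($A{\left(z \right)} = \left(-1 - 3\right) \left(z + 4\right) = - 4 \left(4 + z\right) = -16 - 4 z$)
$98 \cdot 19 + A{\left(-8 \right)} = 98 \cdot 19 - -16 = 1862 + \left(-16 + 32\right) = 1862 + 16 = 1878$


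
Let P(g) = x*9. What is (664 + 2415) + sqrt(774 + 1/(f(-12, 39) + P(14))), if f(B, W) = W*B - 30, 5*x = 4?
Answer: 3079 + 13*sqrt(27580506)/2454 ≈ 3106.8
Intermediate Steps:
x = 4/5 (x = (1/5)*4 = 4/5 ≈ 0.80000)
f(B, W) = -30 + B*W (f(B, W) = B*W - 30 = -30 + B*W)
P(g) = 36/5 (P(g) = (4/5)*9 = 36/5)
(664 + 2415) + sqrt(774 + 1/(f(-12, 39) + P(14))) = (664 + 2415) + sqrt(774 + 1/((-30 - 12*39) + 36/5)) = 3079 + sqrt(774 + 1/((-30 - 468) + 36/5)) = 3079 + sqrt(774 + 1/(-498 + 36/5)) = 3079 + sqrt(774 + 1/(-2454/5)) = 3079 + sqrt(774 - 5/2454) = 3079 + sqrt(1899391/2454) = 3079 + 13*sqrt(27580506)/2454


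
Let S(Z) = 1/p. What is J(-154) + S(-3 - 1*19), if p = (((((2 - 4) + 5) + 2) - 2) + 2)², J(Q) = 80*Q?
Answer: -307999/25 ≈ -12320.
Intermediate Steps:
p = 25 (p = ((((-2 + 5) + 2) - 2) + 2)² = (((3 + 2) - 2) + 2)² = ((5 - 2) + 2)² = (3 + 2)² = 5² = 25)
S(Z) = 1/25
J(-154) + S(-3 - 1*19) = 80*(-154) + 1/25 = -12320 + 1/25 = -307999/25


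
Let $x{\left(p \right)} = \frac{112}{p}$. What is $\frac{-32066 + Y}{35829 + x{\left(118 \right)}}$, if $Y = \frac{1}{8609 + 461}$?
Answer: $- \frac{17159478521}{19173680690} \approx -0.89495$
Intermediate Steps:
$Y = \frac{1}{9070} \approx 0.00011025$
$\frac{-32066 + Y}{35829 + x{\left(118 \right)}} = \frac{-32066 + \frac{1}{9070}}{35829 + \frac{112}{118}} = - \frac{290838619}{9070 \left(35829 + 112 \cdot \frac{1}{118}\right)} = - \frac{290838619}{9070 \left(35829 + \frac{56}{59}\right)} = - \frac{290838619}{9070 \cdot \frac{2113967}{59}} = \left(- \frac{290838619}{9070}\right) \frac{59}{2113967} = - \frac{17159478521}{19173680690}$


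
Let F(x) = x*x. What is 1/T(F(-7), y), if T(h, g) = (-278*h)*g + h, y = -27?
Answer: 1/367843 ≈ 2.7186e-6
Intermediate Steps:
F(x) = x²
T(h, g) = h - 278*g*h (T(h, g) = -278*g*h + h = h - 278*g*h)
1/T(F(-7), y) = 1/((-7)²*(1 - 278*(-27))) = 1/(49*(1 + 7506)) = 1/(49*7507) = 1/367843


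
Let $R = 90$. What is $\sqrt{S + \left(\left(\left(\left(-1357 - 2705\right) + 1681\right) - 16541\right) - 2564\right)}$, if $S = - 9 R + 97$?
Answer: $i \sqrt{22199} \approx 148.99 i$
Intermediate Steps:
$S = -713$ ($S = \left(-9\right) 90 + 97 = -810 + 97 = -713$)
$\sqrt{S + \left(\left(\left(\left(-1357 - 2705\right) + 1681\right) - 16541\right) - 2564\right)} = \sqrt{-713 + \left(\left(\left(\left(-1357 - 2705\right) + 1681\right) - 16541\right) - 2564\right)} = \sqrt{-713 + \left(\left(\left(-4062 + 1681\right) - 16541\right) - 2564\right)} = \sqrt{-713 - 21486} = \sqrt{-22199} = i \sqrt{22199}$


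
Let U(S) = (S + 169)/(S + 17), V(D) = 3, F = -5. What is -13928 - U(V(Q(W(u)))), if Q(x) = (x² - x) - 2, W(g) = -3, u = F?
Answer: -69683/5 ≈ -13937.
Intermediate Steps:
u = -5
Q(x) = -2 + x² - x
U(S) = (169 + S)/(17 + S)
-13928 - U(V(Q(W(u)))) = -13928 - (169 + 3)/(17 + 3) = -13928 - 172/20 = -13928 - 1*43/5 = -13928 - 43/5 = -69683/5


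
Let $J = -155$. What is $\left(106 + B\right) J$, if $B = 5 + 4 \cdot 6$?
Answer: $-20925$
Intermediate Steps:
$B = 29$ ($B = 5 + 24 = 29$)
$\left(106 + B\right) J = \left(106 + 29\right) \left(-155\right) = 135 \left(-155\right) = -20925$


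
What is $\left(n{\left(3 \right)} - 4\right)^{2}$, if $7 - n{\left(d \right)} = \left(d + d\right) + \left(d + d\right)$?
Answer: $81$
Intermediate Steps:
$n{\left(d \right)} = 7 - 4 d$ ($n{\left(d \right)} = 7 - \left(\left(d + d\right) + \left(d + d\right)\right) = 7 - \left(2 d + 2 d\right) = 7 - 4 d$)
$\left(n{\left(3 \right)} - 4\right)^{2} = \left(\left(7 - 12\right) - 4\right)^{2} = \left(-5 - 4\right)^{2} = \left(-9\right)^{2} = 81$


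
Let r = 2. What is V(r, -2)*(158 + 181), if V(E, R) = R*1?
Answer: -678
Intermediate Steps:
V(E, R) = R
V(r, -2)*(158 + 181) = -2*(158 + 181) = -2*339 = -678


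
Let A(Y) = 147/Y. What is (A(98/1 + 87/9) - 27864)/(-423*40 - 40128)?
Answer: 2999877/6142168 ≈ 0.48841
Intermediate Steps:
(A(98/1 + 87/9) - 27864)/(-423*40 - 40128) = (147/(98/1 + 87/9) - 27864)/(-423*40 - 40128) = (147/(98*1 + 87*(⅑)) - 27864)/(-16920 - 40128) = (147/(98 + 29/3) - 27864)/(-57048) = (147/(323/3) - 27864)*(-1/57048) = (147*(3/323) - 27864)*(-1/57048) = (441/323 - 27864)*(-1/57048) = -8999631/323*(-1/57048) = 2999877/6142168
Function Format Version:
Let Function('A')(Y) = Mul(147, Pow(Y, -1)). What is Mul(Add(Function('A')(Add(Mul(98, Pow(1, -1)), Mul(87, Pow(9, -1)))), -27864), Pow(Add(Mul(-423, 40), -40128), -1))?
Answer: Rational(2999877, 6142168) ≈ 0.48841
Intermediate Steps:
Mul(Add(Function('A')(Add(Mul(98, Pow(1, -1)), Mul(87, Pow(9, -1)))), -27864), Pow(Add(Mul(-423, 40), -40128), -1)) = Mul(Add(Mul(147, Pow(Add(Mul(98, Pow(1, -1)), Mul(87, Pow(9, -1))), -1)), -27864), Pow(Add(Mul(-423, 40), -40128), -1)) = Mul(Add(Mul(147, Pow(Add(Mul(98, 1), Mul(87, Rational(1, 9))), -1)), -27864), Pow(Add(-16920, -40128), -1)) = Mul(Add(Mul(147, Pow(Add(98, Rational(29, 3)), -1)), -27864), Pow(-57048, -1)) = Mul(Add(Mul(147, Pow(Rational(323, 3), -1)), -27864), Rational(-1, 57048)) = Mul(Add(Mul(147, Rational(3, 323)), -27864), Rational(-1, 57048)) = Mul(Add(Rational(441, 323), -27864), Rational(-1, 57048)) = Mul(Rational(-8999631, 323), Rational(-1, 57048)) = Rational(2999877, 6142168)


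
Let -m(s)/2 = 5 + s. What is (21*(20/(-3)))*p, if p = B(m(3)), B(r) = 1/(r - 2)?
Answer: 70/9 ≈ 7.7778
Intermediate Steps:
m(s) = -10 - 2*s (m(s) = -2*(5 + s) = -10 - 2*s)
B(r) = 1/(-2 + r)
p = -1/18 (p = 1/(-2 + (-10 - 2*3)) = 1/(-2 + (-10 - 6)) = 1/(-2 - 16) = 1/(-18) = -1/18 ≈ -0.055556)
(21*(20/(-3)))*p = (21*(20/(-3)))*(-1/18) = (21*(20*(-1/3)))*(-1/18) = (21*(-20/3))*(-1/18) = -140*(-1/18) = 70/9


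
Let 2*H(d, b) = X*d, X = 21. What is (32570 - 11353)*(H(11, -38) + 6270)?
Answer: 270962307/2 ≈ 1.3548e+8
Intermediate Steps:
H(d, b) = 21*d/2 (H(d, b) = (21*d)/2 = 21*d/2)
(32570 - 11353)*(H(11, -38) + 6270) = (32570 - 11353)*((21/2)*11 + 6270) = 21217*(231/2 + 6270) = 21217*(12771/2) = 270962307/2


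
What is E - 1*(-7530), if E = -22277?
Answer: -14747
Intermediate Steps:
E - 1*(-7530) = -22277 - 1*(-7530) = -22277 + 7530 = -14747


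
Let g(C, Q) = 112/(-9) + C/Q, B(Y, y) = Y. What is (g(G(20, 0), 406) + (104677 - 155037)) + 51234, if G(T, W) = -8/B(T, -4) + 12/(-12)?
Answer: 2248651/2610 ≈ 861.55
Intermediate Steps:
G(T, W) = -1 - 8/T (G(T, W) = -8/T + 12/(-12) = -8/T + 12*(-1/12) = -8/T - 1 = -1 - 8/T)
g(C, Q) = -112/9 + C/Q (g(C, Q) = 112*(-⅑) + C/Q = -112/9 + C/Q)
(g(G(20, 0), 406) + (104677 - 155037)) + 51234 = ((-112/9 + ((-8 - 1*20)/20)/406) + (104677 - 155037)) + 51234 = ((-112/9 + ((-8 - 20)/20)*(1/406)) - 50360) + 51234 = ((-112/9 + ((1/20)*(-28))*(1/406)) - 50360) + 51234 = ((-112/9 - 7/5*1/406) - 50360) + 51234 = ((-112/9 - 1/290) - 50360) + 51234 = (-32489/2610 - 50360) + 51234 = -131472089/2610 + 51234 = 2248651/2610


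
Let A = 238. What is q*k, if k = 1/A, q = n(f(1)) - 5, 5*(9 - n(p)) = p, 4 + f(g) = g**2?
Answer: 23/1190 ≈ 0.019328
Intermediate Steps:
f(g) = -4 + g**2
n(p) = 9 - p/5
q = 23/5 (q = (9 - (-4 + 1**2)/5) - 5 = (9 - (-4 + 1)/5) - 5 = (9 - 1/5*(-3)) - 5 = (9 + 3/5) - 5 = 48/5 - 5 = 23/5 ≈ 4.6000)
k = 1/238 ≈ 0.0042017
q*k = (23/5)*(1/238) = 23/1190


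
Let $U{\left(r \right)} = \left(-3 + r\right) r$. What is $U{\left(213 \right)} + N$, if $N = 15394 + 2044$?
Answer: $62168$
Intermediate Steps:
$U{\left(r \right)} = r \left(-3 + r\right)$
$N = 17438$
$U{\left(213 \right)} + N = 213 \left(-3 + 213\right) + 17438 = 213 \cdot 210 + 17438 = 44730 + 17438 = 62168$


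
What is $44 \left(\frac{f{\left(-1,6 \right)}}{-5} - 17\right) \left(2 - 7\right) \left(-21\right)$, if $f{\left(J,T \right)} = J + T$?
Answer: $-83160$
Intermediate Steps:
$44 \left(\frac{f{\left(-1,6 \right)}}{-5} - 17\right) \left(2 - 7\right) \left(-21\right) = 44 \left(\frac{-1 + 6}{-5} - 17\right) \left(2 - 7\right) \left(-21\right) = 44 \left(5 \left(- \frac{1}{5}\right) - 17\right) \left(-5\right) \left(-21\right) = 44 \left(-1 - 17\right) \left(-5\right) \left(-21\right) = 44 \left(\left(-18\right) \left(-5\right)\right) \left(-21\right) = 44 \cdot 90 \left(-21\right) = 3960 \left(-21\right) = -83160$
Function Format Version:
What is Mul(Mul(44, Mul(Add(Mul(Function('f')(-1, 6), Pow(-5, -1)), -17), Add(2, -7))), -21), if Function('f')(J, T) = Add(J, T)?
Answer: -83160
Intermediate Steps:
Mul(Mul(44, Mul(Add(Mul(Function('f')(-1, 6), Pow(-5, -1)), -17), Add(2, -7))), -21) = Mul(Mul(44, Mul(Add(Mul(Add(-1, 6), Pow(-5, -1)), -17), Add(2, -7))), -21) = Mul(Mul(44, Mul(Add(Mul(5, Rational(-1, 5)), -17), -5)), -21) = Mul(Mul(44, Mul(Add(-1, -17), -5)), -21) = Mul(Mul(44, Mul(-18, -5)), -21) = Mul(Mul(44, 90), -21) = Mul(3960, -21) = -83160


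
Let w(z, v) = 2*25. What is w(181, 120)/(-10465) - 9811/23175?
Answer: -20766173/48505275 ≈ -0.42812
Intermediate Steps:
w(z, v) = 50
w(181, 120)/(-10465) - 9811/23175 = 50/(-10465) - 9811/23175 = 50*(-1/10465) - 9811*1/23175 = -10/2093 - 9811/23175 = -20766173/48505275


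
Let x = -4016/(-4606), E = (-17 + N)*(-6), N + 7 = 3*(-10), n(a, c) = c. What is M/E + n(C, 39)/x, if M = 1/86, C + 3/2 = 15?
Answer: 156416431/3496932 ≈ 44.730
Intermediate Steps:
C = 27/2 (C = -3/2 + 15 = 27/2 ≈ 13.500)
N = -37 (N = -7 + 3*(-10) = -7 - 30 = -37)
M = 1/86 ≈ 0.011628
E = 324 (E = (-17 - 37)*(-6) = -54*(-6) = 324)
x = 2008/2303 (x = -4016*(-1/4606) = 2008/2303 ≈ 0.87191)
M/E + n(C, 39)/x = (1/86)/324 + 39/(2008/2303) = (1/86)*(1/324) + 39*(2303/2008) = 1/27864 + 89817/2008 = 156416431/3496932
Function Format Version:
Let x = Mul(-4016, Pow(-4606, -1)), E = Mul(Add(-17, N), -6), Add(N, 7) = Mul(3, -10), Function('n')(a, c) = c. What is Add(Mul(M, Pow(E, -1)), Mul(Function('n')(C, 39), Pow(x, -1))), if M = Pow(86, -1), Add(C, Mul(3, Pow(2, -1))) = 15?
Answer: Rational(156416431, 3496932) ≈ 44.730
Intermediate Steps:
C = Rational(27, 2) (C = Add(Rational(-3, 2), 15) = Rational(27, 2) ≈ 13.500)
N = -37 (N = Add(-7, Mul(3, -10)) = Add(-7, -30) = -37)
M = Rational(1, 86) ≈ 0.011628
E = 324 (E = Mul(Add(-17, -37), -6) = Mul(-54, -6) = 324)
x = Rational(2008, 2303) (x = Mul(-4016, Rational(-1, 4606)) = Rational(2008, 2303) ≈ 0.87191)
Add(Mul(M, Pow(E, -1)), Mul(Function('n')(C, 39), Pow(x, -1))) = Add(Mul(Rational(1, 86), Pow(324, -1)), Mul(39, Pow(Rational(2008, 2303), -1))) = Add(Mul(Rational(1, 86), Rational(1, 324)), Mul(39, Rational(2303, 2008))) = Add(Rational(1, 27864), Rational(89817, 2008)) = Rational(156416431, 3496932)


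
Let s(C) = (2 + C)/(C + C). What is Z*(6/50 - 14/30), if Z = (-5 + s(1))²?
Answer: -637/150 ≈ -4.2467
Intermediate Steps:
s(C) = (2 + C)/(2*C) (s(C) = (2 + C)/((2*C)) = (2 + C)*(1/(2*C)) = (2 + C)/(2*C))
Z = 49/4 (Z = (-5 + (½)*(2 + 1)/1)² = (-5 + (½)*1*3)² = (-5 + 3/2)² = (-7/2)² = 49/4 ≈ 12.250)
Z*(6/50 - 14/30) = 49*(6/50 - 14/30)/4 = 49*(6*(1/50) - 14*1/30)/4 = 49*(3/25 - 7/15)/4 = (49/4)*(-26/75) = -637/150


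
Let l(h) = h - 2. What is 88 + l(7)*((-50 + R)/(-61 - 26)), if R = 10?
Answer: 7856/87 ≈ 90.299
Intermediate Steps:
l(h) = -2 + h
88 + l(7)*((-50 + R)/(-61 - 26)) = 88 + (-2 + 7)*((-50 + 10)/(-61 - 26)) = 88 + 5*(-40/(-87)) = 88 + 5*(-40*(-1/87)) = 88 + 5*(40/87) = 88 + 200/87 = 7856/87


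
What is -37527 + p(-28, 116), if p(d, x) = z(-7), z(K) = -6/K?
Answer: -262683/7 ≈ -37526.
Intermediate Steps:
p(d, x) = 6/7 (p(d, x) = -6/(-7) = -6*(-1/7) = 6/7)
-37527 + p(-28, 116) = -37527 + 6/7 = -262683/7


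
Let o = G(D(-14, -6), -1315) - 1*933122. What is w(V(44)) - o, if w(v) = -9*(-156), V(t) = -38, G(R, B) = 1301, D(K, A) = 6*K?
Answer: 933225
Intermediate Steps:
w(v) = 1404
o = -931821 (o = 1301 - 1*933122 = 1301 - 933122 = -931821)
w(V(44)) - o = 1404 - 1*(-931821) = 1404 + 931821 = 933225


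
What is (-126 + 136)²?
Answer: 100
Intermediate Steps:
(-126 + 136)² = 10² = 100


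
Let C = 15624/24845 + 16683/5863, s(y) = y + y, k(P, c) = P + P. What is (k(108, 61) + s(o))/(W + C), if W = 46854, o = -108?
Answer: 0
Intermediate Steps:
k(P, c) = 2*P
s(y) = 2*y
C = 506092647/145666235 (C = 15624*(1/24845) + 16683*(1/5863) = 15624/24845 + 16683/5863 = 506092647/145666235 ≈ 3.4743)
(k(108, 61) + s(o))/(W + C) = (2*108 + 2*(-108))/(46854 + 506092647/145666235) = (216 - 216)/(6825551867337/145666235) = 0*(145666235/6825551867337) = 0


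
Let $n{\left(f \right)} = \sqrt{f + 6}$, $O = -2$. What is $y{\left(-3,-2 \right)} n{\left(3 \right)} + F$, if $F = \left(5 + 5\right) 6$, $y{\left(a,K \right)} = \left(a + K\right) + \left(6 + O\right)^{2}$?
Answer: $93$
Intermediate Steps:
$y{\left(a,K \right)} = 16 + K + a$ ($y{\left(a,K \right)} = \left(a + K\right) + \left(6 - 2\right)^{2} = \left(K + a\right) + 4^{2} = \left(K + a\right) + 16 = 16 + K + a$)
$F = 60$ ($F = 10 \cdot 6 = 60$)
$n{\left(f \right)} = \sqrt{6 + f}$
$y{\left(-3,-2 \right)} n{\left(3 \right)} + F = \left(16 - 2 - 3\right) \sqrt{6 + 3} + 60 = 11 \sqrt{9} + 60 = 11 \cdot 3 + 60 = 33 + 60 = 93$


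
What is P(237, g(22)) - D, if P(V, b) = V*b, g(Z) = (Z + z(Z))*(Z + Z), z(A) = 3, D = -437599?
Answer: 698299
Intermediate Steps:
g(Z) = 2*Z*(3 + Z) (g(Z) = (Z + 3)*(Z + Z) = (3 + Z)*(2*Z) = 2*Z*(3 + Z))
P(237, g(22)) - D = 237*(2*22*(3 + 22)) - 1*(-437599) = 237*(2*22*25) + 437599 = 237*1100 + 437599 = 260700 + 437599 = 698299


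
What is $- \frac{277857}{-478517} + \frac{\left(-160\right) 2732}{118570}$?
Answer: $- \frac{17622384655}{5673776069} \approx -3.1059$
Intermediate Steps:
$- \frac{277857}{-478517} + \frac{\left(-160\right) 2732}{118570} = \left(-277857\right) \left(- \frac{1}{478517}\right) - \frac{43712}{11857} = \frac{277857}{478517} - \frac{43712}{11857} = - \frac{17622384655}{5673776069}$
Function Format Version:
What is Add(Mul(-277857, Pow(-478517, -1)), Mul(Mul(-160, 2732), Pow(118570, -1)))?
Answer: Rational(-17622384655, 5673776069) ≈ -3.1059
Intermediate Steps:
Add(Mul(-277857, Pow(-478517, -1)), Mul(Mul(-160, 2732), Pow(118570, -1))) = Add(Mul(-277857, Rational(-1, 478517)), Mul(-437120, Rational(1, 118570))) = Add(Rational(277857, 478517), Rational(-43712, 11857)) = Rational(-17622384655, 5673776069)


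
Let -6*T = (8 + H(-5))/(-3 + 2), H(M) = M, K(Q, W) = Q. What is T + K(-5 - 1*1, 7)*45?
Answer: -539/2 ≈ -269.50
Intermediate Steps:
T = 1/2 (T = -(8 - 5)/(6*(-3 + 2)) = -1/(2*(-1)) = -(-1)/2 = -1/6*(-3) = 1/2 ≈ 0.50000)
T + K(-5 - 1*1, 7)*45 = 1/2 + (-5 - 1*1)*45 = 1/2 + (-5 - 1)*45 = 1/2 - 6*45 = 1/2 - 270 = -539/2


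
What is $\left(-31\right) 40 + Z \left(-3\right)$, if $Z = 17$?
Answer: $-1291$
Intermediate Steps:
$\left(-31\right) 40 + Z \left(-3\right) = \left(-31\right) 40 + 17 \left(-3\right) = -1240 - 51 = -1291$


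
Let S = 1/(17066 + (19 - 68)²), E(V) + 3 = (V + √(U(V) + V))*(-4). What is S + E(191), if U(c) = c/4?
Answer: -14931188/19467 - 2*√955 ≈ -828.81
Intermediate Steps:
U(c) = c/4 (U(c) = c*(¼) = c/4)
E(V) = -3 - 4*V - 2*√5*√V (E(V) = -3 + (V + √(V/4 + V))*(-4) = -3 + (V + √(5*V/4))*(-4) = -3 + (V + √5*√V/2)*(-4) = -3 + (-4*V - 2*√5*√V) = -3 - 4*V - 2*√5*√V)
S = 1/19467 (S = 1/(17066 + (-49)²) = 1/(17066 + 2401) = 1/19467 ≈ 5.1369e-5)
S + E(191) = 1/19467 + (-3 - 4*191 - 2*√5*√191) = 1/19467 + (-3 - 764 - 2*√955) = 1/19467 + (-767 - 2*√955) = -14931188/19467 - 2*√955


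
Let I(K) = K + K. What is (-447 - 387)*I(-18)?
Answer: 30024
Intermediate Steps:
I(K) = 2*K
(-447 - 387)*I(-18) = (-447 - 387)*(2*(-18)) = -834*(-36) = 30024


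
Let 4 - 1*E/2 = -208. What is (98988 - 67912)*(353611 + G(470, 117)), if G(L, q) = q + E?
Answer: 11005627552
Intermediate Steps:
E = 424 (E = 8 - 2*(-208) = 8 + 416 = 424)
G(L, q) = 424 + q (G(L, q) = q + 424 = 424 + q)
(98988 - 67912)*(353611 + G(470, 117)) = (98988 - 67912)*(353611 + (424 + 117)) = 31076*(353611 + 541) = 31076*354152 = 11005627552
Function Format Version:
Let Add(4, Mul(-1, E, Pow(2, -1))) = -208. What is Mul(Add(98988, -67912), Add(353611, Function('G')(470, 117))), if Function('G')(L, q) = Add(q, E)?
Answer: 11005627552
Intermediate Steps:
E = 424 (E = Add(8, Mul(-2, -208)) = Add(8, 416) = 424)
Function('G')(L, q) = Add(424, q) (Function('G')(L, q) = Add(q, 424) = Add(424, q))
Mul(Add(98988, -67912), Add(353611, Function('G')(470, 117))) = Mul(Add(98988, -67912), Add(353611, Add(424, 117))) = Mul(31076, Add(353611, 541)) = Mul(31076, 354152) = 11005627552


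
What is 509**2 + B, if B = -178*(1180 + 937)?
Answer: -117745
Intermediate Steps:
B = -376826 (B = -178*2117 = -376826)
509**2 + B = 509**2 - 376826 = 259081 - 376826 = -117745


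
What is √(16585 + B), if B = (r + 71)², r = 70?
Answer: √36466 ≈ 190.96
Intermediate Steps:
B = 19881 (B = (70 + 71)² = 141² = 19881)
√(16585 + B) = √(16585 + 19881) = √36466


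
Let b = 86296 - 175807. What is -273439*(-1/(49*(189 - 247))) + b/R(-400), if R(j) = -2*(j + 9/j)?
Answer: -94630753351/454745578 ≈ -208.10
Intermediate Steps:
R(j) = -18/j - 2*j
b = -89511
-273439*(-1/(49*(189 - 247))) + b/R(-400) = -273439*(-1/(49*(189 - 247))) - 89511/(-18/(-400) - 2*(-400)) = -273439/((-49*(-58))) - 89511/(-18*(-1/400) + 800) = -273439/2842 - 89511/(9/200 + 800) = -273439*1/2842 - 89511/160009/200 = -273439/2842 - 89511*200/160009 = -273439/2842 - 17902200/160009 = -94630753351/454745578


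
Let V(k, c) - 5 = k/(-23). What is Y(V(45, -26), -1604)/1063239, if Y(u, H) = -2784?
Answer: -928/354413 ≈ -0.0026184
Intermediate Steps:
V(k, c) = 5 - k/23 (V(k, c) = 5 + k/(-23) = 5 + k*(-1/23) = 5 - k/23)
Y(V(45, -26), -1604)/1063239 = -2784/1063239 = -2784*1/1063239 = -928/354413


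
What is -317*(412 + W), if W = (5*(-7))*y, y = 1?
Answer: -119509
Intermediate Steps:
W = -35 (W = (5*(-7))*1 = -35*1 = -35)
-317*(412 + W) = -317*(412 - 35) = -317*377 = -119509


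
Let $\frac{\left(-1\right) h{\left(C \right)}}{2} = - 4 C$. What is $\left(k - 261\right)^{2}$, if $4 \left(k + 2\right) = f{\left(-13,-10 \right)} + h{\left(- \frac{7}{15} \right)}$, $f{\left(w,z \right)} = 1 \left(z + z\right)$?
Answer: $\frac{16273156}{225} \approx 72325.0$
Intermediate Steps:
$f{\left(w,z \right)} = 2 z$ ($f{\left(w,z \right)} = 1 \cdot 2 z = 2 z$)
$h{\left(C \right)} = 8 C$ ($h{\left(C \right)} = - 2 \left(- 4 C\right) = 8 C$)
$k = - \frac{119}{15}$ ($k = -2 + \frac{2 \left(-10\right) + 8 \left(- \frac{7}{15}\right)}{4} = -2 + \frac{-20 + 8 \left(\left(-7\right) \frac{1}{15}\right)}{4} = -2 + \frac{-20 + 8 \left(- \frac{7}{15}\right)}{4} = -2 + \frac{-20 - \frac{56}{15}}{4} = -2 + \frac{1}{4} \left(- \frac{356}{15}\right) = -2 - \frac{89}{15} = - \frac{119}{15} \approx -7.9333$)
$\left(k - 261\right)^{2} = \left(- \frac{119}{15} - 261\right)^{2} = \left(- \frac{4034}{15}\right)^{2} = \frac{16273156}{225}$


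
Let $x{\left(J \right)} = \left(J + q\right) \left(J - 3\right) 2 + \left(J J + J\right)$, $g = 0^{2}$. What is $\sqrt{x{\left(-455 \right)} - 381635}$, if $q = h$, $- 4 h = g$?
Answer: $\sqrt{241715} \approx 491.65$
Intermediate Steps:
$g = 0$
$h = 0$ ($h = \left(- \frac{1}{4}\right) 0 = 0$)
$q = 0$
$x{\left(J \right)} = J + J^{2} + 2 J \left(-3 + J\right)$ ($x{\left(J \right)} = \left(J + 0\right) \left(J - 3\right) 2 + \left(J J + J\right) = J \left(-3 + J\right) 2 + \left(J^{2} + J\right) = 2 J \left(-3 + J\right) + \left(J + J^{2}\right) = J + J^{2} + 2 J \left(-3 + J\right)$)
$\sqrt{x{\left(-455 \right)} - 381635} = \sqrt{- 455 \left(-5 + 3 \left(-455\right)\right) - 381635} = \sqrt{- 455 \left(-5 - 1365\right) - 381635} = \sqrt{\left(-455\right) \left(-1370\right) - 381635} = \sqrt{623350 - 381635} = \sqrt{241715}$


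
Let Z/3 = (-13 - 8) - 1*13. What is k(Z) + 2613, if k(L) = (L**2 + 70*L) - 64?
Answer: 5813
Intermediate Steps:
Z = -102 (Z = 3*((-13 - 8) - 1*13) = 3*(-21 - 13) = 3*(-34) = -102)
k(L) = -64 + L**2 + 70*L
k(Z) + 2613 = (-64 + (-102)**2 + 70*(-102)) + 2613 = (-64 + 10404 - 7140) + 2613 = 3200 + 2613 = 5813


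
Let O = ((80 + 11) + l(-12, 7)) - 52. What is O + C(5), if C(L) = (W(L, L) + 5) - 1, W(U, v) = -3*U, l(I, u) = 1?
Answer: 29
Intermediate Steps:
C(L) = 4 - 3*L (C(L) = (-3*L + 5) - 1 = (5 - 3*L) - 1 = 4 - 3*L)
O = 40 (O = ((80 + 11) + 1) - 52 = (91 + 1) - 52 = 92 - 52 = 40)
O + C(5) = 40 + (4 - 3*5) = 40 + (4 - 15) = 40 - 11 = 29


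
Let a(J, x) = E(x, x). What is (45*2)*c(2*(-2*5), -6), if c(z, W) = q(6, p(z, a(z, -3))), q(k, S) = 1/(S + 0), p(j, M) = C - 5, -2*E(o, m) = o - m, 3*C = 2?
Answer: -270/13 ≈ -20.769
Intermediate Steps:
C = 2/3 (C = (1/3)*2 = 2/3 ≈ 0.66667)
E(o, m) = m/2 - o/2 (E(o, m) = -(o - m)/2 = m/2 - o/2)
a(J, x) = 0 (a(J, x) = x/2 - x/2 = 0)
p(j, M) = -13/3 (p(j, M) = 2/3 - 5 = -13/3)
q(k, S) = 1/S
c(z, W) = -3/13 (c(z, W) = 1/(-13/3) = -3/13)
(45*2)*c(2*(-2*5), -6) = (45*2)*(-3/13) = 90*(-3/13) = -270/13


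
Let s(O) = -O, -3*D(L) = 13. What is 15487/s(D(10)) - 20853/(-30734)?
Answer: 1428203463/399542 ≈ 3574.6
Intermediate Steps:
D(L) = -13/3 (D(L) = -⅓*13 = -13/3)
15487/s(D(10)) - 20853/(-30734) = 15487/((-1*(-13/3))) - 20853/(-30734) = 15487/(13/3) - 20853*(-1/30734) = 15487*(3/13) + 20853/30734 = 46461/13 + 20853/30734 = 1428203463/399542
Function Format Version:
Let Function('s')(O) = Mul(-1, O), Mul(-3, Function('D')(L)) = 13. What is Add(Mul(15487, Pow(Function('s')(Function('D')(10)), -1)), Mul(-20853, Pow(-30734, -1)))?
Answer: Rational(1428203463, 399542) ≈ 3574.6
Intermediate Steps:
Function('D')(L) = Rational(-13, 3) (Function('D')(L) = Mul(Rational(-1, 3), 13) = Rational(-13, 3))
Add(Mul(15487, Pow(Function('s')(Function('D')(10)), -1)), Mul(-20853, Pow(-30734, -1))) = Add(Mul(15487, Pow(Mul(-1, Rational(-13, 3)), -1)), Mul(-20853, Pow(-30734, -1))) = Add(Mul(15487, Pow(Rational(13, 3), -1)), Mul(-20853, Rational(-1, 30734))) = Add(Mul(15487, Rational(3, 13)), Rational(20853, 30734)) = Add(Rational(46461, 13), Rational(20853, 30734)) = Rational(1428203463, 399542)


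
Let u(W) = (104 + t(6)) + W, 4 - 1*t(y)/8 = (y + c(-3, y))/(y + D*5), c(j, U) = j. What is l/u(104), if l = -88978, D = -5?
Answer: -845291/2292 ≈ -368.80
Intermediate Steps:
t(y) = 32 - 8*(-3 + y)/(-25 + y) (t(y) = 32 - 8*(y - 3)/(y - 5*5) = 32 - 8*(-3 + y)/(y - 25) = 32 - 8*(-3 + y)/(-25 + y))
u(W) = 2608/19 + W (u(W) = (104 + 8*(-97 + 3*6)/(-25 + 6)) + W = (104 + 8*(-97 + 18)/(-19)) + W = (104 + 8*(-1/19)*(-79)) + W = (104 + 632/19) + W = 2608/19 + W)
l/u(104) = -88978/(2608/19 + 104) = -88978/4584/19 = -88978*19/4584 = -845291/2292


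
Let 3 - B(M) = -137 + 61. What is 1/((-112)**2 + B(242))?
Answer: 1/12623 ≈ 7.9221e-5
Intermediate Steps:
B(M) = 79 (B(M) = 3 - (-137 + 61) = 3 - 1*(-76) = 3 + 76 = 79)
1/((-112)**2 + B(242)) = 1/((-112)**2 + 79) = 1/(12544 + 79) = 1/12623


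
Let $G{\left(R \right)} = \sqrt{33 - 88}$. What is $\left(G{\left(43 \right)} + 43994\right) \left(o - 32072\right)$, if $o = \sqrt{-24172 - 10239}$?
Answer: $- \left(32072 - i \sqrt{34411}\right) \left(43994 + i \sqrt{55}\right) \approx -1.411 \cdot 10^{9} + 7.9231 \cdot 10^{6} i$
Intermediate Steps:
$o = i \sqrt{34411}$ ($o = \sqrt{-34411} = i \sqrt{34411} \approx 185.5 i$)
$G{\left(R \right)} = i \sqrt{55}$ ($G{\left(R \right)} = \sqrt{-55} = i \sqrt{55}$)
$\left(G{\left(43 \right)} + 43994\right) \left(o - 32072\right) = \left(i \sqrt{55} + 43994\right) \left(i \sqrt{34411} - 32072\right) = \left(43994 + i \sqrt{55}\right) \left(-32072 + i \sqrt{34411}\right) = \left(-32072 + i \sqrt{34411}\right) \left(43994 + i \sqrt{55}\right)$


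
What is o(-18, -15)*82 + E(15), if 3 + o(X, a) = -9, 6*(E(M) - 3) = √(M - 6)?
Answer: -1961/2 ≈ -980.50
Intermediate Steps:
E(M) = 3 + √(-6 + M)/6 (E(M) = 3 + √(M - 6)/6 = 3 + √(-6 + M)/6)
o(X, a) = -12 (o(X, a) = -3 - 9 = -12)
o(-18, -15)*82 + E(15) = -12*82 + (3 + √(-6 + 15)/6) = -984 + (3 + √9/6) = -984 + (3 + (⅙)*3) = -984 + (3 + ½) = -984 + 7/2 = -1961/2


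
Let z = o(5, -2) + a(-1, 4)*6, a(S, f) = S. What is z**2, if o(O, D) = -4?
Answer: 100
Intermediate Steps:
z = -10 (z = -4 - 1*6 = -4 - 6 = -10)
z**2 = (-10)**2 = 100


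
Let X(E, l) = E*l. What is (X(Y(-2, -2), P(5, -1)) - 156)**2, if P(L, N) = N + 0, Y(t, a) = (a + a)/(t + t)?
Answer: 24649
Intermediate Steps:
Y(t, a) = a/t (Y(t, a) = (2*a)/((2*t)) = (2*a)*(1/(2*t)) = a/t)
P(L, N) = N
(X(Y(-2, -2), P(5, -1)) - 156)**2 = (-2/(-2)*(-1) - 156)**2 = (-2*(-1/2)*(-1) - 156)**2 = (1*(-1) - 156)**2 = (-1 - 156)**2 = (-157)**2 = 24649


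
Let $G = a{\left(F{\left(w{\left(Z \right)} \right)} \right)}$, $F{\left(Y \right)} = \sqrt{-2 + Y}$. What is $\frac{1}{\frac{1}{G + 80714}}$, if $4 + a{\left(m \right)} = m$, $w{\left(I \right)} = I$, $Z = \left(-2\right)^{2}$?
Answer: $80710 + \sqrt{2} \approx 80711.0$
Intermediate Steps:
$Z = 4$
$a{\left(m \right)} = -4 + m$
$G = -4 + \sqrt{2}$ ($G = -4 + \sqrt{-2 + 4} = -4 + \sqrt{2} \approx -2.5858$)
$\frac{1}{\frac{1}{G + 80714}} = \frac{1}{\frac{1}{\left(-4 + \sqrt{2}\right) + 80714}} = \frac{1}{\frac{1}{80710 + \sqrt{2}}} = 80710 + \sqrt{2}$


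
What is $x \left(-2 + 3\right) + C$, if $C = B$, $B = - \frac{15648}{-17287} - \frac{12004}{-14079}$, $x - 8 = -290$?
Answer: $- \frac{68206374446}{243383673} \approx -280.24$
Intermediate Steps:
$x = -282$ ($x = 8 - 290 = -282$)
$B = \frac{427821340}{243383673}$ ($B = \left(-15648\right) \left(- \frac{1}{17287}\right) - - \frac{12004}{14079} = \frac{15648}{17287} + \frac{12004}{14079} = \frac{427821340}{243383673} \approx 1.7578$)
$C = \frac{427821340}{243383673} \approx 1.7578$
$x \left(-2 + 3\right) + C = - 282 \left(-2 + 3\right) + \frac{427821340}{243383673} = \left(-282\right) 1 + \frac{427821340}{243383673} = -282 + \frac{427821340}{243383673} = - \frac{68206374446}{243383673}$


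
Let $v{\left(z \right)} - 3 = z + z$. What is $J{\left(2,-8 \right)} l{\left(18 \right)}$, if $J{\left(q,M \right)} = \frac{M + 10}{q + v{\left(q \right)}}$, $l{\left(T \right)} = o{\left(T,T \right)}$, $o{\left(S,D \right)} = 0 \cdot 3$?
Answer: $0$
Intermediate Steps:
$o{\left(S,D \right)} = 0$
$l{\left(T \right)} = 0$
$v{\left(z \right)} = 3 + 2 z$ ($v{\left(z \right)} = 3 + \left(z + z\right) = 3 + 2 z$)
$J{\left(q,M \right)} = \frac{10 + M}{3 + 3 q}$ ($J{\left(q,M \right)} = \frac{M + 10}{q + \left(3 + 2 q\right)} = \frac{10 + M}{3 + 3 q}$)
$J{\left(2,-8 \right)} l{\left(18 \right)} = \frac{10 - 8}{3 \left(1 + 2\right)} 0 = \frac{1}{3} \cdot \frac{1}{3} \cdot 2 \cdot 0 = \frac{2}{9} \cdot 0 = 0$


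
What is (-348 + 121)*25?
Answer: -5675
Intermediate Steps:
(-348 + 121)*25 = -227*25 = -5675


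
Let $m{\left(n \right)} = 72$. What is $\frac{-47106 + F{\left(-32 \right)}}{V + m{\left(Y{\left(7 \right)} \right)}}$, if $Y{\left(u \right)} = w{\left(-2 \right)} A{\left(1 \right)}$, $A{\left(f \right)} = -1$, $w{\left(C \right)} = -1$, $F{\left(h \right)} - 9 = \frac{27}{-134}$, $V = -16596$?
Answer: $\frac{701225}{246024} \approx 2.8502$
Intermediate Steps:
$F{\left(h \right)} = \frac{1179}{134}$ ($F{\left(h \right)} = 9 + \frac{27}{-134} = 9 + 27 \left(- \frac{1}{134}\right) = 9 - \frac{27}{134} = \frac{1179}{134}$)
$Y{\left(u \right)} = 1$ ($Y{\left(u \right)} = \left(-1\right) \left(-1\right) = 1$)
$\frac{-47106 + F{\left(-32 \right)}}{V + m{\left(Y{\left(7 \right)} \right)}} = \frac{-47106 + \frac{1179}{134}}{-16596 + 72} = - \frac{6311025}{134 \left(-16524\right)} = \left(- \frac{6311025}{134}\right) \left(- \frac{1}{16524}\right) = \frac{701225}{246024}$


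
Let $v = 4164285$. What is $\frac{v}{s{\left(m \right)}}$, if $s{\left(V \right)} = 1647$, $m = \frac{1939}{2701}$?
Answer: $\frac{1388095}{549} \approx 2528.4$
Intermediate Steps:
$m = \frac{1939}{2701}$ ($m = 1939 \cdot \frac{1}{2701} = \frac{1939}{2701} \approx 0.71788$)
$\frac{v}{s{\left(m \right)}} = \frac{4164285}{1647} = 4164285 \cdot \frac{1}{1647} = \frac{1388095}{549}$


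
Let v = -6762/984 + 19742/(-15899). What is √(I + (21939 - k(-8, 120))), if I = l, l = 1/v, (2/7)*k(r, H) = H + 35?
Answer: 11*√316574746128707682/42311722 ≈ 146.27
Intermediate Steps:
k(r, H) = 245/2 + 7*H/2 (k(r, H) = 7*(H + 35)/2 = 7*(35 + H)/2 = 245/2 + 7*H/2)
v = -21155861/2607436 (v = -6762*1/984 + 19742*(-1/15899) = -1127/164 - 19742/15899 = -21155861/2607436 ≈ -8.1137)
l = -2607436/21155861 (l = 1/(-21155861/2607436) = -2607436/21155861 ≈ -0.12325)
I = -2607436/21155861 ≈ -0.12325
√(I + (21939 - k(-8, 120))) = √(-2607436/21155861 + (21939 - (245/2 + (7/2)*120))) = √(-2607436/21155861 + (21939 - (245/2 + 420))) = √(-2607436/21155861 + (21939 - 1*1085/2)) = √(-2607436/21155861 + (21939 - 1085/2)) = √(-2607436/21155861 + 42793/2) = √(905317544901/42311722) = 11*√316574746128707682/42311722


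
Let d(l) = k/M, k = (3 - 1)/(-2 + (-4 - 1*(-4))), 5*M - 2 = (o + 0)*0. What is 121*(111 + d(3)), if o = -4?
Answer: 26257/2 ≈ 13129.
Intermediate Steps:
M = ⅖ (M = ⅖ + ((-4 + 0)*0)/5 = ⅖ + (-4*0)/5 = ⅖ + (⅕)*0 = ⅖ + 0 = ⅖ ≈ 0.40000)
k = -1 (k = 2/(-2 + (-4 + 4)) = 2/(-2 + 0) = 2/(-2) = 2*(-½) = -1)
d(l) = -5/2 (d(l) = -1/⅖ = -1*5/2 = -5/2)
121*(111 + d(3)) = 121*(111 - 5/2) = 121*(217/2) = 26257/2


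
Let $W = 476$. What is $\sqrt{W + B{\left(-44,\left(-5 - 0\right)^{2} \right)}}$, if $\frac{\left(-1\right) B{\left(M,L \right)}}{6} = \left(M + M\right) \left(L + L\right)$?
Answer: $2 \sqrt{6719} \approx 163.94$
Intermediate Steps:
$B{\left(M,L \right)} = - 24 L M$ ($B{\left(M,L \right)} = - 6 \left(M + M\right) \left(L + L\right) = - 6 \cdot 2 M 2 L = - 6 \cdot 4 L M = - 24 L M$)
$\sqrt{W + B{\left(-44,\left(-5 - 0\right)^{2} \right)}} = \sqrt{476 - 24 \left(-5 - 0\right)^{2} \left(-44\right)} = \sqrt{476 - 24 \left(-5 + 0\right)^{2} \left(-44\right)} = \sqrt{476 - 24 \left(-5\right)^{2} \left(-44\right)} = \sqrt{476 - 600 \left(-44\right)} = \sqrt{476 + 26400} = \sqrt{26876} = 2 \sqrt{6719}$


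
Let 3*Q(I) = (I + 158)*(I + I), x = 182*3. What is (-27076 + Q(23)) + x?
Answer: -71264/3 ≈ -23755.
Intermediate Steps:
x = 546
Q(I) = 2*I*(158 + I)/3 (Q(I) = ((I + 158)*(I + I))/3 = ((158 + I)*(2*I))/3 = (2*I*(158 + I))/3 = 2*I*(158 + I)/3)
(-27076 + Q(23)) + x = (-27076 + (⅔)*23*(158 + 23)) + 546 = (-27076 + (⅔)*23*181) + 546 = (-27076 + 8326/3) + 546 = -72902/3 + 546 = -71264/3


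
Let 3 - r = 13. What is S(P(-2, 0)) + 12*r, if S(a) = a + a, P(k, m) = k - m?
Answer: -124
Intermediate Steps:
r = -10 (r = 3 - 1*13 = 3 - 13 = -10)
S(a) = 2*a
S(P(-2, 0)) + 12*r = 2*(-2 - 1*0) + 12*(-10) = 2*(-2 + 0) - 120 = 2*(-2) - 120 = -4 - 120 = -124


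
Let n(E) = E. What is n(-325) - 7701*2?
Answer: -15727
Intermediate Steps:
n(-325) - 7701*2 = -325 - 7701*2 = -325 - 15402 = -15727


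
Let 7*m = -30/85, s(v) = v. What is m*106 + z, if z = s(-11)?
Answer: -1945/119 ≈ -16.345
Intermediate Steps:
m = -6/119 (m = (-30/85)/7 = (-30*1/85)/7 = (⅐)*(-6/17) = -6/119 ≈ -0.050420)
z = -11
m*106 + z = -6/119*106 - 11 = -636/119 - 11 = -1945/119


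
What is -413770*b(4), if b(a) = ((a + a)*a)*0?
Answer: 0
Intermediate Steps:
b(a) = 0 (b(a) = ((2*a)*a)*0 = (2*a**2)*0 = 0)
-413770*b(4) = -413770*0 = 0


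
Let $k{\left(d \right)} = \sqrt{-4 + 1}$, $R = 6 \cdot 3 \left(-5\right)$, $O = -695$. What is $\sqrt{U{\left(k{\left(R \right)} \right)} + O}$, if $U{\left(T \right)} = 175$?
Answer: $2 i \sqrt{130} \approx 22.803 i$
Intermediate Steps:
$R = -90$ ($R = 18 \left(-5\right) = -90$)
$k{\left(d \right)} = i \sqrt{3}$ ($k{\left(d \right)} = \sqrt{-3} = i \sqrt{3}$)
$\sqrt{U{\left(k{\left(R \right)} \right)} + O} = \sqrt{175 - 695} = \sqrt{-520} = 2 i \sqrt{130}$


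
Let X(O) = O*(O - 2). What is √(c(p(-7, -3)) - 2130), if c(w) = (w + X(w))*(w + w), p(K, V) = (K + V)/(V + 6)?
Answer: I*√180330/9 ≈ 47.184*I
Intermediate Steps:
X(O) = O*(-2 + O)
p(K, V) = (K + V)/(6 + V)
c(w) = 2*w*(w + w*(-2 + w)) (c(w) = (w + w*(-2 + w))*(w + w) = (w + w*(-2 + w))*(2*w) = 2*w*(w + w*(-2 + w)))
√(c(p(-7, -3)) - 2130) = √(2*((-7 - 3)/(6 - 3))²*(-1 + (-7 - 3)/(6 - 3)) - 2130) = √(2*(-10/3)²*(-1 - 10/3) - 2130) = √(2*(100/9)*(-13/3) - 2130) = √(-2600/27 - 2130) = √(-60110/27) = I*√180330/9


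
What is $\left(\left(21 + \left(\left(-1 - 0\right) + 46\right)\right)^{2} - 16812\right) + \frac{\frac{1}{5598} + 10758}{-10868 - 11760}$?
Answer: $- \frac{1577880975349}{126671544} \approx -12456.0$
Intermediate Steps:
$\left(\left(21 + \left(\left(-1 - 0\right) + 46\right)\right)^{2} - 16812\right) + \frac{\frac{1}{5598} + 10758}{-10868 - 11760} = \left(\left(21 + \left(\left(-1 + 0\right) + 46\right)\right)^{2} - 16812\right) + \frac{\frac{1}{5598} + 10758}{-22628} = \left(\left(21 + \left(-1 + 46\right)\right)^{2} - 16812\right) + \frac{60223285}{5598} \left(- \frac{1}{22628}\right) = \left(\left(21 + 45\right)^{2} - 16812\right) - \frac{60223285}{126671544} = \left(66^{2} - 16812\right) - \frac{60223285}{126671544} = \left(4356 - 16812\right) - \frac{60223285}{126671544} = -12456 - \frac{60223285}{126671544} = - \frac{1577880975349}{126671544}$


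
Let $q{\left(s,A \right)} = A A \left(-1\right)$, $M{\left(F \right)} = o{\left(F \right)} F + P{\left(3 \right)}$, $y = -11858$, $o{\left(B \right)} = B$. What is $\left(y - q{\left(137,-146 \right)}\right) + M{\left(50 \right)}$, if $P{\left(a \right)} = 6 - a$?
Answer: $11961$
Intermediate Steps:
$M{\left(F \right)} = 3 + F^{2}$ ($M{\left(F \right)} = F F + \left(6 - 3\right) = F^{2} + \left(6 - 3\right) = F^{2} + 3 = 3 + F^{2}$)
$q{\left(s,A \right)} = - A^{2}$ ($q{\left(s,A \right)} = A^{2} \left(-1\right) = - A^{2}$)
$\left(y - q{\left(137,-146 \right)}\right) + M{\left(50 \right)} = \left(-11858 - - \left(-146\right)^{2}\right) + \left(3 + 50^{2}\right) = \left(-11858 - \left(-1\right) 21316\right) + \left(3 + 2500\right) = \left(-11858 - -21316\right) + 2503 = \left(-11858 + 21316\right) + 2503 = 9458 + 2503 = 11961$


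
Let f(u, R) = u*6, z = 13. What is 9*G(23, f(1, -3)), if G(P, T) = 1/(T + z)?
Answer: 9/19 ≈ 0.47368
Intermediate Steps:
f(u, R) = 6*u
G(P, T) = 1/(13 + T) (G(P, T) = 1/(T + 13) = 1/(13 + T))
9*G(23, f(1, -3)) = 9/(13 + 6*1) = 9/(13 + 6) = 9/19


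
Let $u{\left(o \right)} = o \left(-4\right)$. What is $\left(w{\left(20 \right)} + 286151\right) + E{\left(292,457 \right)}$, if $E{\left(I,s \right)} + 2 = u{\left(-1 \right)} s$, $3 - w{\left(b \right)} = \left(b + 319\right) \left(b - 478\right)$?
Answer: $443242$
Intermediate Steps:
$w{\left(b \right)} = 3 - \left(-478 + b\right) \left(319 + b\right)$ ($w{\left(b \right)} = 3 - \left(b + 319\right) \left(b - 478\right) = 3 - \left(319 + b\right) \left(-478 + b\right) = 3 - \left(-478 + b\right) \left(319 + b\right)$)
$u{\left(o \right)} = - 4 o$
$E{\left(I,s \right)} = -2 + 4 s$ ($E{\left(I,s \right)} = -2 + \left(-4\right) \left(-1\right) s = -2 + 4 s$)
$\left(w{\left(20 \right)} + 286151\right) + E{\left(292,457 \right)} = \left(\left(152485 - 20^{2} + 159 \cdot 20\right) + 286151\right) + \left(-2 + 4 \cdot 457\right) = \left(\left(152485 - 400 + 3180\right) + 286151\right) + \left(-2 + 1828\right) = \left(\left(152485 - 400 + 3180\right) + 286151\right) + 1826 = \left(155265 + 286151\right) + 1826 = 441416 + 1826 = 443242$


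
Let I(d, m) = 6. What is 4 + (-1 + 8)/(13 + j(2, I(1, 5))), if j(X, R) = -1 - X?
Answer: 47/10 ≈ 4.7000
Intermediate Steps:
4 + (-1 + 8)/(13 + j(2, I(1, 5))) = 4 + (-1 + 8)/(13 + (-1 - 1*2)) = 4 + 7/(13 + (-1 - 2)) = 4 + 7/(13 - 3) = 4 + 7/10 = 47/10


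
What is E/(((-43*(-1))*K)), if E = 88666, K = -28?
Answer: -1031/14 ≈ -73.643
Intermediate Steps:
E/(((-43*(-1))*K)) = 88666/((-43*(-1)*(-28))) = 88666/((43*(-28))) = 88666/(-1204) = 88666*(-1/1204) = -1031/14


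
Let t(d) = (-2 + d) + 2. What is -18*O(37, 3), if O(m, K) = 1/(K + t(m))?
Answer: -9/20 ≈ -0.45000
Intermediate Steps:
t(d) = d
O(m, K) = 1/(K + m)
-18*O(37, 3) = -18/(3 + 37) = -18/40 = -18*1/40 = -9/20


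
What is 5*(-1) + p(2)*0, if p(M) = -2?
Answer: -5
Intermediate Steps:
5*(-1) + p(2)*0 = 5*(-1) - 2*0 = -5 + 0 = -5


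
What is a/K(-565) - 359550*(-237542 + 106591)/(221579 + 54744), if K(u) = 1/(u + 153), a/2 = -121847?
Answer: 27790445382794/276323 ≈ 1.0057e+8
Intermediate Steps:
a = -243694 (a = 2*(-121847) = -243694)
K(u) = 1/(153 + u)
a/K(-565) - 359550*(-237542 + 106591)/(221579 + 54744) = -243694/(1/(153 - 565)) - 359550*(-237542 + 106591)/(221579 + 54744) = -243694/(1/(-412)) - 359550/(276323/(-130951)) = -243694/(-1/412) - 359550/(276323*(-1/130951)) = -243694*(-412) - 359550/(-276323/130951) = 100401928 - 359550*(-130951/276323) = 100401928 + 47083432050/276323 = 27790445382794/276323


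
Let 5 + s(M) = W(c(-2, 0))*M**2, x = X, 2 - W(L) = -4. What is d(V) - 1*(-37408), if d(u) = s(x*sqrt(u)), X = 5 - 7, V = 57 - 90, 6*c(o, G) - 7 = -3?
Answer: 36611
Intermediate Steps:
c(o, G) = 2/3 (c(o, G) = 7/6 + (1/6)*(-3) = 7/6 - 1/2 = 2/3)
V = -33
W(L) = 6 (W(L) = 2 - 1*(-4) = 2 + 4 = 6)
X = -2
x = -2
s(M) = -5 + 6*M**2
d(u) = -5 + 24*u (d(u) = -5 + 6*(-2*sqrt(u))**2 = -5 + 6*(4*u) = -5 + 24*u)
d(V) - 1*(-37408) = (-5 + 24*(-33)) - 1*(-37408) = (-5 - 792) + 37408 = -797 + 37408 = 36611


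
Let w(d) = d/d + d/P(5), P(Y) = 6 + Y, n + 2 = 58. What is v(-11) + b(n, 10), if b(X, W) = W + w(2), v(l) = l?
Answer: 2/11 ≈ 0.18182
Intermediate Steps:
n = 56 (n = -2 + 58 = 56)
w(d) = 1 + d/11 (w(d) = d/d + d/(6 + 5) = 1 + d/11)
b(X, W) = 13/11 + W (b(X, W) = W + (1 + (1/11)*2) = W + (1 + 2/11) = W + 13/11 = 13/11 + W)
v(-11) + b(n, 10) = -11 + (13/11 + 10) = -11 + 123/11 = 2/11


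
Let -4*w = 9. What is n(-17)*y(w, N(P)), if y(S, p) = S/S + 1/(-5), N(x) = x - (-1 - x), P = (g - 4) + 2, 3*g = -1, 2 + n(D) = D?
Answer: -76/5 ≈ -15.200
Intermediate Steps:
n(D) = -2 + D
w = -9/4 (w = -¼*9 = -9/4 ≈ -2.2500)
g = -⅓ (g = (⅓)*(-1) = -⅓ ≈ -0.33333)
P = -7/3 (P = (-⅓ - 4) + 2 = -13/3 + 2 = -7/3 ≈ -2.3333)
N(x) = 1 + 2*x (N(x) = x + (1 + x) = 1 + 2*x)
y(S, p) = ⅘ (y(S, p) = 1 + 1*(-⅕) = 1 - ⅕ = ⅘)
n(-17)*y(w, N(P)) = (-2 - 17)*(⅘) = -19*⅘ = -76/5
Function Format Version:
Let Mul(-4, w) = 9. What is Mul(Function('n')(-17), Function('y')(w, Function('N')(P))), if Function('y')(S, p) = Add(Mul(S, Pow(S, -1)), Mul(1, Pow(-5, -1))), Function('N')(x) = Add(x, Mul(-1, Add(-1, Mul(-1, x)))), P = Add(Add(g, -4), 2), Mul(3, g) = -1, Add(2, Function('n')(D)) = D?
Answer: Rational(-76, 5) ≈ -15.200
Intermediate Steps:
Function('n')(D) = Add(-2, D)
w = Rational(-9, 4) (w = Mul(Rational(-1, 4), 9) = Rational(-9, 4) ≈ -2.2500)
g = Rational(-1, 3) (g = Mul(Rational(1, 3), -1) = Rational(-1, 3) ≈ -0.33333)
P = Rational(-7, 3) (P = Add(Add(Rational(-1, 3), -4), 2) = Add(Rational(-13, 3), 2) = Rational(-7, 3) ≈ -2.3333)
Function('N')(x) = Add(1, Mul(2, x)) (Function('N')(x) = Add(x, Add(1, x)) = Add(1, Mul(2, x)))
Function('y')(S, p) = Rational(4, 5) (Function('y')(S, p) = Add(1, Mul(1, Rational(-1, 5))) = Add(1, Rational(-1, 5)) = Rational(4, 5))
Mul(Function('n')(-17), Function('y')(w, Function('N')(P))) = Mul(Add(-2, -17), Rational(4, 5)) = Mul(-19, Rational(4, 5)) = Rational(-76, 5)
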